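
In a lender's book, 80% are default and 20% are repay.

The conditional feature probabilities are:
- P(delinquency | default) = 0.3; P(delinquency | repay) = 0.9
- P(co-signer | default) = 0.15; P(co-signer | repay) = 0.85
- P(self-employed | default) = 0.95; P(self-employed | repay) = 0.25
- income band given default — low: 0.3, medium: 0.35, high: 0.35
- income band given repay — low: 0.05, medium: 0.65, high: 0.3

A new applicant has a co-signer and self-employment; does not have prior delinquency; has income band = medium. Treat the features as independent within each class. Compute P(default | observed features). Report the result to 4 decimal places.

0.9100

default: 0.8 × (1−0.3) × 0.15 × 0.95 × 0.35 = 0.02793
repay: 0.2 × (1−0.9) × 0.85 × 0.25 × 0.65 = 0.0027625
P(default | x) = 0.02793 / 0.0306925 ≈ 0.9100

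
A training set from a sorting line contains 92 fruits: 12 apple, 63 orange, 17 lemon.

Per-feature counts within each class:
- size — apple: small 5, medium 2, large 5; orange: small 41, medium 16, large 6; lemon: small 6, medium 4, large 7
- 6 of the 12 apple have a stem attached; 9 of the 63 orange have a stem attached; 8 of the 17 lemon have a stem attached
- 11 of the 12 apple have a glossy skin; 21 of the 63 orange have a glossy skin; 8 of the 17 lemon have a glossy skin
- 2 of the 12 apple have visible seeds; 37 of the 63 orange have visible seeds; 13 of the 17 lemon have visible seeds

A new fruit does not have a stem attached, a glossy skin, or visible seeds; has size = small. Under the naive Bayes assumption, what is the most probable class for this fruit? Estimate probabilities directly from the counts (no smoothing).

orange

apple: (12/92) × (5/12) × (6/12) × (1/12) × (10/12) ≈ 0.00188708
orange: (63/92) × (41/63) × (54/63) × (42/63) × (26/63) ≈ 0.105097
lemon: (17/92) × (6/17) × (9/17) × (9/17) × (4/17) ≈ 0.00430092
Highest score → orange.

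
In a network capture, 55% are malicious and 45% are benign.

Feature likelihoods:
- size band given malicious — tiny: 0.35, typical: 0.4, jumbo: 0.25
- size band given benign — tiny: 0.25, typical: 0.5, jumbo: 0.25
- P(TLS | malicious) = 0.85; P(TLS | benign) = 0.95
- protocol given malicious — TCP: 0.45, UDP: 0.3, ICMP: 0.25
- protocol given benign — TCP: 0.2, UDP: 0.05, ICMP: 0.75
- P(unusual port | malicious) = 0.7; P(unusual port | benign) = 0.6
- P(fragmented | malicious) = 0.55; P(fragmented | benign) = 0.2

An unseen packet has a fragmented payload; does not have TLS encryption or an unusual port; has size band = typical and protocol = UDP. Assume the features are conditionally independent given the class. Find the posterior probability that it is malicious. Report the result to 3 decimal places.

0.973

malicious: 0.55 × 0.4 × (1−0.85) × 0.3 × (1−0.7) × 0.55 = 0.0016335
benign: 0.45 × 0.5 × (1−0.95) × 0.05 × (1−0.6) × 0.2 = 0.000045
P(malicious | x) = 0.0016335 / 0.0016785 ≈ 0.973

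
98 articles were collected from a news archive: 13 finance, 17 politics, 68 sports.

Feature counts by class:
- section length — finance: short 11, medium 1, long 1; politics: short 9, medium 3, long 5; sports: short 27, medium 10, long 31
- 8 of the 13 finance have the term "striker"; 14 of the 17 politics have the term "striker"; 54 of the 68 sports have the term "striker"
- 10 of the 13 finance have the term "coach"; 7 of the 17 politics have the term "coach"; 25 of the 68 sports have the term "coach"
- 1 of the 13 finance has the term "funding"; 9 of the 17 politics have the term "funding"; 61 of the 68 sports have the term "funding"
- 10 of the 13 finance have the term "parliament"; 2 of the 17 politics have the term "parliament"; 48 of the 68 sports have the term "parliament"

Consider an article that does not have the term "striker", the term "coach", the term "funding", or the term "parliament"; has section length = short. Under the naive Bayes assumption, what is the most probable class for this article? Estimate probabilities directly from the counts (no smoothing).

politics

finance: (13/98) × (11/13) × (5/13) × (3/13) × (12/13) × (3/13) ≈ 0.0021222
politics: (17/98) × (9/17) × (3/17) × (10/17) × (8/17) × (15/17) ≈ 0.00395843
sports: (68/98) × (27/68) × (14/68) × (43/68) × (7/68) × (20/68) ≈ 0.00108599
Highest score → politics.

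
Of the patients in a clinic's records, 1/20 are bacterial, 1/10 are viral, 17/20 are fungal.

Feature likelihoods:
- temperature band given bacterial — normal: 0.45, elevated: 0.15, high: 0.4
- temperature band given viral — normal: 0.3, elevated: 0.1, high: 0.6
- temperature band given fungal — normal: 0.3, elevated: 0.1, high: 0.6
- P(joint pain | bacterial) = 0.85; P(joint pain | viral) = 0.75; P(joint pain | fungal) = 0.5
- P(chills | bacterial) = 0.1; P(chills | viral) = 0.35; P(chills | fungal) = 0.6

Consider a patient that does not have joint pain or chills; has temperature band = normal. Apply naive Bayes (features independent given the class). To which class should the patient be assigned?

fungal

bacterial: 0.05 × 0.45 × (1−0.85) × (1−0.1) = 0.0030375
viral: 0.1 × 0.3 × (1−0.75) × (1−0.35) = 0.004875
fungal: 0.85 × 0.3 × (1−0.5) × (1−0.6) = 0.051
Highest score → fungal.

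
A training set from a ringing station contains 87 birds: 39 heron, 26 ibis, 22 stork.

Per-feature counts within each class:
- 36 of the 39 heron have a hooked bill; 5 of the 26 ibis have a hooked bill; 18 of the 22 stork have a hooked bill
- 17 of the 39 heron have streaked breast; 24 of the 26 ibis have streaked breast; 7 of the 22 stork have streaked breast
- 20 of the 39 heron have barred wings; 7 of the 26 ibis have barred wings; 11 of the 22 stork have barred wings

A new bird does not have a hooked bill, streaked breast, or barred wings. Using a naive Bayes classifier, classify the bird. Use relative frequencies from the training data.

stork

heron: (39/87) × (3/39) × (22/39) × (19/39) ≈ 0.00947652
ibis: (26/87) × (21/26) × (2/26) × (19/26) ≈ 0.0135687
stork: (22/87) × (4/22) × (15/22) × (11/22) ≈ 0.015674
Highest score → stork.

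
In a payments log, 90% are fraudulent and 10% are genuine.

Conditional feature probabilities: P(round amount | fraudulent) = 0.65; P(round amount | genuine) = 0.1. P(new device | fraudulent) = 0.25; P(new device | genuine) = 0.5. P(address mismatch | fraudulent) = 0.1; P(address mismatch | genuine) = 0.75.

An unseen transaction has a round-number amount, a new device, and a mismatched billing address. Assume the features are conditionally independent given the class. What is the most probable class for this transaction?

fraudulent

fraudulent: 0.9 × 0.65 × 0.25 × 0.1 = 0.014625
genuine: 0.1 × 0.1 × 0.5 × 0.75 = 0.00375
Highest score → fraudulent.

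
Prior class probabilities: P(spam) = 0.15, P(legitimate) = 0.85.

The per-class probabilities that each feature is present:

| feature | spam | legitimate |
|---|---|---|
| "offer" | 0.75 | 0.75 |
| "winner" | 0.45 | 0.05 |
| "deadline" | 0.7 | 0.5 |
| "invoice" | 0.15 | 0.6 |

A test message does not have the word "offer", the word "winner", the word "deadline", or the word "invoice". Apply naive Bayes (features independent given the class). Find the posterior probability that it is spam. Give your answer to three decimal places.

spam: 0.15 × (1−0.75) × (1−0.45) × (1−0.7) × (1−0.15) = 0.005259375
legitimate: 0.85 × (1−0.75) × (1−0.05) × (1−0.5) × (1−0.6) = 0.040375
P(spam | x) = 0.005259375 / 0.045634375 ≈ 0.115

0.115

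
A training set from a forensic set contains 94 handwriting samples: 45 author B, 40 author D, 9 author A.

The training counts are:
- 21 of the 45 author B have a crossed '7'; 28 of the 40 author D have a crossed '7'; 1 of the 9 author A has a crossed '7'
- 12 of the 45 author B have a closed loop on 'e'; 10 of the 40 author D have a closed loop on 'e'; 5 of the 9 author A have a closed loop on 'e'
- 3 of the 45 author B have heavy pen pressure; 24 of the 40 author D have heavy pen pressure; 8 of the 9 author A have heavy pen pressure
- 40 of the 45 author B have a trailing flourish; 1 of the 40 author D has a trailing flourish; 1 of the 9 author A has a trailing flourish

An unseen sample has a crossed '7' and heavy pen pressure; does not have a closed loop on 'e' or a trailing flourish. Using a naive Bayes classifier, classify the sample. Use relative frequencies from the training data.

author B: (45/94) × (21/45) × (33/45) × (3/45) × (5/45) ≈ 0.00121355
author D: (40/94) × (28/40) × (30/40) × (24/40) × (39/40) ≈ 0.130691
author A: (9/94) × (1/9) × (4/9) × (8/9) × (8/9) ≈ 0.00373581
Highest score → author D.

author D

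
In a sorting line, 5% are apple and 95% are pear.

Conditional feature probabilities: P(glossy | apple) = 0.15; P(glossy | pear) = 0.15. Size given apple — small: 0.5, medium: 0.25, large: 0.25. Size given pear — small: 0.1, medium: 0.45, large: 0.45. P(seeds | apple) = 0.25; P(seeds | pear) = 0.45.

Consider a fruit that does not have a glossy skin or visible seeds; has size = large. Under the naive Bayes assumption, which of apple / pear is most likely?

apple: 0.05 × (1−0.15) × 0.25 × (1−0.25) = 0.00796875
pear: 0.95 × (1−0.15) × 0.45 × (1−0.45) = 0.19985625
Highest score → pear.

pear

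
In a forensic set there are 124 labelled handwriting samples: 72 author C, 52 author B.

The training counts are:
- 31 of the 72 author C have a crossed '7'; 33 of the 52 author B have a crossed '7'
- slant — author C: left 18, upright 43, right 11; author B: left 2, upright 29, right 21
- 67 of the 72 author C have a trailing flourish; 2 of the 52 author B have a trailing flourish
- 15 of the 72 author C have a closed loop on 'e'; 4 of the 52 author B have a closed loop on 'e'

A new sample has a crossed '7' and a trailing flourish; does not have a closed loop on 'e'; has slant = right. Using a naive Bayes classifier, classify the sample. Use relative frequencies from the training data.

author C

author C: (72/124) × (31/72) × (11/72) × (67/72) × (57/72) ≈ 0.0281375
author B: (52/124) × (33/52) × (21/52) × (2/52) × (48/52) ≈ 0.00381569
Highest score → author C.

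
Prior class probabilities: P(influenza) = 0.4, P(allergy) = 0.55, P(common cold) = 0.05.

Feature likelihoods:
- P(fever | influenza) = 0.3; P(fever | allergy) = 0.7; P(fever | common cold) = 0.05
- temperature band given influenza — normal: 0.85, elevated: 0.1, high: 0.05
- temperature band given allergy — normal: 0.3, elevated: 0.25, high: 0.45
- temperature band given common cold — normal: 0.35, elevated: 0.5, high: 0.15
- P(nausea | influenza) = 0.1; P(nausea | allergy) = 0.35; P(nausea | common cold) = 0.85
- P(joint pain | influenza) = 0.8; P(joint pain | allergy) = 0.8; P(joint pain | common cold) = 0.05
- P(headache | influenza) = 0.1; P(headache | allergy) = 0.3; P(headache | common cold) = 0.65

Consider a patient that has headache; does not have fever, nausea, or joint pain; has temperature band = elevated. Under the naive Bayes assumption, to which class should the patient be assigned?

influenza: 0.4 × (1−0.3) × 0.1 × (1−0.1) × (1−0.8) × 0.1 = 0.000504
allergy: 0.55 × (1−0.7) × 0.25 × (1−0.35) × (1−0.8) × 0.3 = 0.00160875
common cold: 0.05 × (1−0.05) × 0.5 × (1−0.85) × (1−0.05) × 0.65 = 0.00219984375
Highest score → common cold.

common cold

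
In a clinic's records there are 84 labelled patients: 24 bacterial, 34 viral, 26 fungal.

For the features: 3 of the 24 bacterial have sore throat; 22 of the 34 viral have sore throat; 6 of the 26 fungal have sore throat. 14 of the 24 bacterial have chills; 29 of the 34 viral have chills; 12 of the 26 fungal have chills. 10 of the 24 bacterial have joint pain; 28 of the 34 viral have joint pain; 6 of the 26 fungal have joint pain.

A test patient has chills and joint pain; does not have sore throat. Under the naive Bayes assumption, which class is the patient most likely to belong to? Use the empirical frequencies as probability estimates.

viral

bacterial: (24/84) × (21/24) × (14/24) × (10/24) ≈ 0.0607639
viral: (34/84) × (12/34) × (29/34) × (28/34) ≈ 0.100346
fungal: (26/84) × (20/26) × (12/26) × (6/26) ≈ 0.0253593
Highest score → viral.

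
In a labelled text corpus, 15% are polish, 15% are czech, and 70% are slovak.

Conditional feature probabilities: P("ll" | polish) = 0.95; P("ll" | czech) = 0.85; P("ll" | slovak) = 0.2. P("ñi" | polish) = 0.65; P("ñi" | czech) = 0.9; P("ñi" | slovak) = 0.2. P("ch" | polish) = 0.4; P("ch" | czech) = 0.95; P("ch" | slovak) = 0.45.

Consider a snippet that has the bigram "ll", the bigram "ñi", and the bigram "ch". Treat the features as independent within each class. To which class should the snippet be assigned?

czech

polish: 0.15 × 0.95 × 0.65 × 0.4 = 0.03705
czech: 0.15 × 0.85 × 0.9 × 0.95 = 0.1090125
slovak: 0.7 × 0.2 × 0.2 × 0.45 = 0.0126
Highest score → czech.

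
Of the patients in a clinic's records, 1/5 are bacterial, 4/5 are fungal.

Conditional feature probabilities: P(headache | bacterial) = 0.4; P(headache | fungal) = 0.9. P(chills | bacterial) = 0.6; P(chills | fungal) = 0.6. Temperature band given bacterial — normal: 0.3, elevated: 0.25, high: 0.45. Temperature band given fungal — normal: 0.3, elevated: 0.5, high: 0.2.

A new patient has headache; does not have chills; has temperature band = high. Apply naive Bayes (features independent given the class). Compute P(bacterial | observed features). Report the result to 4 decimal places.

bacterial: 0.2 × 0.4 × (1−0.6) × 0.45 = 0.0144
fungal: 0.8 × 0.9 × (1−0.6) × 0.2 = 0.0576
P(bacterial | x) = 0.0144 / 0.072 ≈ 0.2000

0.2000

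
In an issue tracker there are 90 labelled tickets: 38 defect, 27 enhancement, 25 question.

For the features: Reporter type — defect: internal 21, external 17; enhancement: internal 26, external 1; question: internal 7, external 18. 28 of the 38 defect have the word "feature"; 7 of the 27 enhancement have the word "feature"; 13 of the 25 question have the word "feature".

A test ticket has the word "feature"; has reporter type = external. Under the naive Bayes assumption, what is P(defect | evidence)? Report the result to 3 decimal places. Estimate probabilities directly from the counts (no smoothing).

0.566

defect: (38/90) × (17/38) × (28/38) ≈ 0.139181
enhancement: (27/90) × (1/27) × (7/27) ≈ 0.00288066
question: (25/90) × (18/25) × (13/25) = 0.104
P(defect | x) = 0.139181 / 0.24606166 ≈ 0.566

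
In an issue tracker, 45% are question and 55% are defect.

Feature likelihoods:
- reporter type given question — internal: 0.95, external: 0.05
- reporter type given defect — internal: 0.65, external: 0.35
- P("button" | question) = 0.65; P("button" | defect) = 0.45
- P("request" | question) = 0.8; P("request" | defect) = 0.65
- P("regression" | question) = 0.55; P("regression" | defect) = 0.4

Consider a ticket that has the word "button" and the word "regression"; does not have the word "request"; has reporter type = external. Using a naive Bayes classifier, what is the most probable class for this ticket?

defect

question: 0.45 × 0.05 × 0.65 × (1−0.8) × 0.55 = 0.00160875
defect: 0.55 × 0.35 × 0.45 × (1−0.65) × 0.4 = 0.0121275
Highest score → defect.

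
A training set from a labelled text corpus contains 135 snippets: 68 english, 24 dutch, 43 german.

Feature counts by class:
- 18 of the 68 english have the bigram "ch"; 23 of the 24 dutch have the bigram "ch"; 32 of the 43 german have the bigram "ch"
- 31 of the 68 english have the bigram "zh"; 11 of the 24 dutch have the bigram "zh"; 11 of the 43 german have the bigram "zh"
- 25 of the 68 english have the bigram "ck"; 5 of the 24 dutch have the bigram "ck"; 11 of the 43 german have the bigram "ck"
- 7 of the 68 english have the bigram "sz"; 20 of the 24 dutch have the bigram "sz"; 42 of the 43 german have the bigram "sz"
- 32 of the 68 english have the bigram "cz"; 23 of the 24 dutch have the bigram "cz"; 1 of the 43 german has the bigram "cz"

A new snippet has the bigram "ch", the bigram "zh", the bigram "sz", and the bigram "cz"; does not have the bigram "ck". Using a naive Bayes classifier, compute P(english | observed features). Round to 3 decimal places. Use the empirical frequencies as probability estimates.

english: (68/135) × (18/68) × (31/68) × (43/68) × (7/68) × (32/68) ≈ 0.00186201
dutch: (24/135) × (23/24) × (11/24) × (19/24) × (20/24) × (23/24) ≈ 0.0493689
german: (43/135) × (32/43) × (11/43) × (32/43) × (42/43) × (1/43) ≈ 0.00102502
P(english | x) = 0.00186201 / 0.05225593 ≈ 0.036

0.036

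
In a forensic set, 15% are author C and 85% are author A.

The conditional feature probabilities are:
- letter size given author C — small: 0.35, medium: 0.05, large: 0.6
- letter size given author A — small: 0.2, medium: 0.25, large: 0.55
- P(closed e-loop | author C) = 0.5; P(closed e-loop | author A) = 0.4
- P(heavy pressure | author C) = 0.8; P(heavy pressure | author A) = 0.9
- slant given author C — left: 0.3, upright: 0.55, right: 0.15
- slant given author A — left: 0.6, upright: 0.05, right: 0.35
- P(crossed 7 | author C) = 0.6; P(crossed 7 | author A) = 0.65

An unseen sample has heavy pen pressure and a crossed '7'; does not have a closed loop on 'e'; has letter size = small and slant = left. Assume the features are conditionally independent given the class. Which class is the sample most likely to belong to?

author A

author C: 0.15 × 0.35 × (1−0.5) × 0.8 × 0.3 × 0.6 = 0.00378
author A: 0.85 × 0.2 × (1−0.4) × 0.9 × 0.6 × 0.65 = 0.035802
Highest score → author A.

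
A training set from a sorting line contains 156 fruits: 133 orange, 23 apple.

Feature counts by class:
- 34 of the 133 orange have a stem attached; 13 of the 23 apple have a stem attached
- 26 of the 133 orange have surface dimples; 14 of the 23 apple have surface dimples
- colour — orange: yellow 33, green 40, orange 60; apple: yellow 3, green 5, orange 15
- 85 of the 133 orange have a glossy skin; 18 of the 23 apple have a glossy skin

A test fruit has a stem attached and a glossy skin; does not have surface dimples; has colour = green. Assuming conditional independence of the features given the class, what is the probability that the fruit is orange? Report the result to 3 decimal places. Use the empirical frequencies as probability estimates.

0.859

orange: (133/156) × (34/133) × (107/133) × (40/133) × (85/133) ≈ 0.0337025
apple: (23/156) × (13/23) × (9/23) × (5/23) × (18/23) ≈ 0.00554779
P(orange | x) = 0.0337025 / 0.03925029 ≈ 0.859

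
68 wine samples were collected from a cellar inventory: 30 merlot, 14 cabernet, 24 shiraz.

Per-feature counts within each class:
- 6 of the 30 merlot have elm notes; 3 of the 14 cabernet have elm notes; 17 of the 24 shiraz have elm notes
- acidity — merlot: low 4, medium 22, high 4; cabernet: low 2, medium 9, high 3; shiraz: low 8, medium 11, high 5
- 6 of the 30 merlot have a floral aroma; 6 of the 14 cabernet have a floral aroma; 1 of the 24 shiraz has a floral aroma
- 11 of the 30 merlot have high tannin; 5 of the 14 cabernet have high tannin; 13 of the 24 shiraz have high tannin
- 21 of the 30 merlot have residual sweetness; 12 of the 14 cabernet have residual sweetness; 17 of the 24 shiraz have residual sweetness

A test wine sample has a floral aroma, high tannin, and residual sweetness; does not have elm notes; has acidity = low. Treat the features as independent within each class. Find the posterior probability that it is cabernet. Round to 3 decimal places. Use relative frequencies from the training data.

0.506

merlot: (30/68) × (24/30) × (4/30) × (6/30) × (11/30) × (21/30) ≈ 0.00241569
cabernet: (14/68) × (11/14) × (2/14) × (6/14) × (5/14) × (12/14) ≈ 0.00303182
shiraz: (24/68) × (7/24) × (8/24) × (1/24) × (13/24) × (17/24) ≈ 0.000548563
P(cabernet | x) = 0.00303182 / 0.005996073 ≈ 0.506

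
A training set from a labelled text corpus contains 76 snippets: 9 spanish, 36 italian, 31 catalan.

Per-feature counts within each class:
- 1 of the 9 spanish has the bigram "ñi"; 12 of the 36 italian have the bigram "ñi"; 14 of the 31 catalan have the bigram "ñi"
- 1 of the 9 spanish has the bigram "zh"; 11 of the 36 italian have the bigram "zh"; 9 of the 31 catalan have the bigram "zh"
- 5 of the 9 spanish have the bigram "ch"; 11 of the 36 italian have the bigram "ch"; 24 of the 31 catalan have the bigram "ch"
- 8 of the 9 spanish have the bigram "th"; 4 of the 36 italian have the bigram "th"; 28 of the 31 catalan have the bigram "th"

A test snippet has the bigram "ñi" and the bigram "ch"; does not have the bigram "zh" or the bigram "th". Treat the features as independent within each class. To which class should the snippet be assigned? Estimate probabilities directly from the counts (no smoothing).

spanish: (9/76) × (1/9) × (8/9) × (5/9) × (1/9) ≈ 0.00072197
italian: (36/76) × (12/36) × (25/36) × (11/36) × (32/36) ≈ 0.0297812
catalan: (31/76) × (14/31) × (22/31) × (24/31) × (3/31) ≈ 0.00979455
Highest score → italian.

italian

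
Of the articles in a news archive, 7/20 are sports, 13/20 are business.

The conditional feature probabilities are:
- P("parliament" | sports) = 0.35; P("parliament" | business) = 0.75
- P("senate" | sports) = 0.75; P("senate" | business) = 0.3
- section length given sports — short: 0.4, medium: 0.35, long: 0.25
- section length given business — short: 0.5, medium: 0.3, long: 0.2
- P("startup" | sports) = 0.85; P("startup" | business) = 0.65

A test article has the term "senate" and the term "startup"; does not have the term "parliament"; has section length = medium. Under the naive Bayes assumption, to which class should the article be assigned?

sports: 0.35 × (1−0.35) × 0.75 × 0.35 × 0.85 = 0.0507609375
business: 0.65 × (1−0.75) × 0.3 × 0.3 × 0.65 = 0.00950625
Highest score → sports.

sports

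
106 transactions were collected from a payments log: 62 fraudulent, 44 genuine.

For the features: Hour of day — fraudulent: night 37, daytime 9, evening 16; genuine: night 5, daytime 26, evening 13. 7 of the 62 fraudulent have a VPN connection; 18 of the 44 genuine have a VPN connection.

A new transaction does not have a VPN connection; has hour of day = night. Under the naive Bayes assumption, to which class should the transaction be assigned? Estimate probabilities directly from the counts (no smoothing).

fraudulent

fraudulent: (62/106) × (37/62) × (55/62) ≈ 0.309647
genuine: (44/106) × (5/44) × (26/44) ≈ 0.0278731
Highest score → fraudulent.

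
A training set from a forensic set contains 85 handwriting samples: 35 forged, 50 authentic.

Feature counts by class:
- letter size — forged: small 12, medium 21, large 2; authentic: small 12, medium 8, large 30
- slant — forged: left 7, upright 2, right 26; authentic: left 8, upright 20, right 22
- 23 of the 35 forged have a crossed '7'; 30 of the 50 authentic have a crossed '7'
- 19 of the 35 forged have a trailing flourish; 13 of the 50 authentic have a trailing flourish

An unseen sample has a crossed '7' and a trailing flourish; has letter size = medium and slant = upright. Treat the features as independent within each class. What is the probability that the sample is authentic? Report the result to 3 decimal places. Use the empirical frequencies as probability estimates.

0.538

forged: (35/85) × (21/35) × (2/35) × (23/35) × (19/35) ≈ 0.00503625
authentic: (50/85) × (8/50) × (20/50) × (30/50) × (13/50) ≈ 0.00587294
P(authentic | x) = 0.00587294 / 0.01090919 ≈ 0.538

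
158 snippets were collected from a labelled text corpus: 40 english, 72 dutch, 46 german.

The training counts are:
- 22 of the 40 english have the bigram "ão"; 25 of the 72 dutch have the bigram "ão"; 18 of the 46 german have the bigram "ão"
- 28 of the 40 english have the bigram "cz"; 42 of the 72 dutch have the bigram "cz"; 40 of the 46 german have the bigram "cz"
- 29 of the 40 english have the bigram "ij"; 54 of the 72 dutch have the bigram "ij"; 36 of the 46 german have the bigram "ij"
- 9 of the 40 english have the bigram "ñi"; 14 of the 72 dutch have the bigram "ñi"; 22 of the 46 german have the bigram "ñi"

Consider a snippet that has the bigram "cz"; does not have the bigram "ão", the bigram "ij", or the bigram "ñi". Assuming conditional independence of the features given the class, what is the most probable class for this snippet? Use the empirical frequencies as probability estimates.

dutch

english: (40/158) × (18/40) × (28/40) × (11/40) × (31/40) ≈ 0.016996
dutch: (72/158) × (47/72) × (42/72) × (18/72) × (58/72) ≈ 0.0349456
german: (46/158) × (28/46) × (40/46) × (10/46) × (24/46) ≈ 0.0174783
Highest score → dutch.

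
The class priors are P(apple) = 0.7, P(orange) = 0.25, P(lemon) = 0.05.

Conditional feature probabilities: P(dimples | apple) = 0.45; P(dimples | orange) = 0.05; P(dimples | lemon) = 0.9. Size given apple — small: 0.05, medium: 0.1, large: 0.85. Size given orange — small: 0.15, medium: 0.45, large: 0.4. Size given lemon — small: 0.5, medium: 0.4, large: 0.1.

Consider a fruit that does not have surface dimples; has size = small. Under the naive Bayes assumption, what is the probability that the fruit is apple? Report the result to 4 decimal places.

0.3355

apple: 0.7 × (1−0.45) × 0.05 = 0.01925
orange: 0.25 × (1−0.05) × 0.15 = 0.035625
lemon: 0.05 × (1−0.9) × 0.5 = 0.0025
P(apple | x) = 0.01925 / 0.057375 ≈ 0.3355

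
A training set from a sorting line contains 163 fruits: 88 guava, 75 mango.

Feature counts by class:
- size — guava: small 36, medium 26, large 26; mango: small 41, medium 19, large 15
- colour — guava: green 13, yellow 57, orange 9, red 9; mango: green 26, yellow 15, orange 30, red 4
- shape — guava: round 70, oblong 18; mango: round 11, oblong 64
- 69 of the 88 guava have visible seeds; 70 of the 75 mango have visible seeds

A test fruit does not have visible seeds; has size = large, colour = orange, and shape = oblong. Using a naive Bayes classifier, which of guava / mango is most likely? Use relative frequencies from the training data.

guava: (88/163) × (26/88) × (9/88) × (18/88) × (19/88) ≈ 0.000720454
mango: (75/163) × (15/75) × (30/75) × (64/75) × (5/75) ≈ 0.00209407
Highest score → mango.

mango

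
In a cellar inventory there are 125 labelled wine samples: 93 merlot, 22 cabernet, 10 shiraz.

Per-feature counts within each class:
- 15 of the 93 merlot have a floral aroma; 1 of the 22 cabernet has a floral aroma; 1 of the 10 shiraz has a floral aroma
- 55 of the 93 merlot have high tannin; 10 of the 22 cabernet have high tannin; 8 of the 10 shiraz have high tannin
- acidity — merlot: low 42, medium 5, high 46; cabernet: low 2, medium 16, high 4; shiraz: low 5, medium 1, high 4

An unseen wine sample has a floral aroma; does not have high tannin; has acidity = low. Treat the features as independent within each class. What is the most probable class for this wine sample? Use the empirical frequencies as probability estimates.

merlot

merlot: (93/125) × (15/93) × (38/93) × (42/93) ≈ 0.0221436
cabernet: (22/125) × (1/22) × (12/22) × (2/22) ≈ 0.000396694
shiraz: (10/125) × (1/10) × (2/10) × (5/10) = 0.0008
Highest score → merlot.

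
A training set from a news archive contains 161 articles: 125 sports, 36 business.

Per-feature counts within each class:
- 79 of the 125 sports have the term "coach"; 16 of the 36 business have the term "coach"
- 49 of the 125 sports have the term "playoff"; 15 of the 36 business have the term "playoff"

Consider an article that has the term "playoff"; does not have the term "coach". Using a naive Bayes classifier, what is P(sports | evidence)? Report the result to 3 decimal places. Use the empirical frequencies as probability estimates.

sports: (125/161) × (46/125) × (49/125) = 0.112
business: (36/161) × (20/36) × (15/36) ≈ 0.0517598
P(sports | x) = 0.112 / 0.1637598 ≈ 0.684

0.684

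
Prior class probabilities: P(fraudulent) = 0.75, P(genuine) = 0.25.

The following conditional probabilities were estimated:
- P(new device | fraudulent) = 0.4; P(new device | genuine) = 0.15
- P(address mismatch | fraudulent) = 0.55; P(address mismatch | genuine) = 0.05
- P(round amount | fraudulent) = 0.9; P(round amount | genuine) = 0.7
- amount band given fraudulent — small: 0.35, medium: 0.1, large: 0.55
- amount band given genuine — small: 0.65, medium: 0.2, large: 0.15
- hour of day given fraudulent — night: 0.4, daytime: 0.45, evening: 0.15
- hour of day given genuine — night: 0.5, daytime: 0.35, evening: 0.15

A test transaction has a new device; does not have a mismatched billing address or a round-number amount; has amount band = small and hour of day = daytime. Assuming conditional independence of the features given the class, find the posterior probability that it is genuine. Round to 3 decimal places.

0.533

fraudulent: 0.75 × 0.4 × (1−0.55) × (1−0.9) × 0.35 × 0.45 = 0.00212625
genuine: 0.25 × 0.15 × (1−0.05) × (1−0.7) × 0.65 × 0.35 = 0.00243140625
P(genuine | x) = 0.00243140625 / 0.00455765625 ≈ 0.533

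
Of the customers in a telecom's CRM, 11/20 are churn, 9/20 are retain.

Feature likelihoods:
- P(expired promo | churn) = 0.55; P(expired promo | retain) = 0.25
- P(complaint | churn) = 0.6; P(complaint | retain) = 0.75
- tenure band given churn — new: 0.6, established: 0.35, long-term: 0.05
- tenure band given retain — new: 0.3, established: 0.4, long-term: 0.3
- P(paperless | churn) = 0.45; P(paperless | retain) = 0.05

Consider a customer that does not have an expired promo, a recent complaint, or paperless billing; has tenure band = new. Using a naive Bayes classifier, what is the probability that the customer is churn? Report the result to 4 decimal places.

0.5760

churn: 0.55 × (1−0.55) × (1−0.6) × 0.6 × (1−0.45) = 0.03267
retain: 0.45 × (1−0.25) × (1−0.75) × 0.3 × (1−0.05) = 0.024046875
P(churn | x) = 0.03267 / 0.056716875 ≈ 0.5760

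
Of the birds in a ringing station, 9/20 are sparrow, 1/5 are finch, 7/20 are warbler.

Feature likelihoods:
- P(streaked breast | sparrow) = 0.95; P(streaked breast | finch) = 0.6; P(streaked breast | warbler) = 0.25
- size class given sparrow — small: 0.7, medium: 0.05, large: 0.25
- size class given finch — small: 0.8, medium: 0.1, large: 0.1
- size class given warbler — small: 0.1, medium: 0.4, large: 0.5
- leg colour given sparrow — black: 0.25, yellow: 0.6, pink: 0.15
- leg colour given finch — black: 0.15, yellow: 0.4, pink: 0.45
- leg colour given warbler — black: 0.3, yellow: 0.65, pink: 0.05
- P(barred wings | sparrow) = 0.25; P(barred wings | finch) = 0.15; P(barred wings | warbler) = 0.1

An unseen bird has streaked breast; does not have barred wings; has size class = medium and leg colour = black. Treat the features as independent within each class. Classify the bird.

sparrow: 0.45 × 0.95 × 0.05 × 0.25 × (1−0.25) = 0.0040078125
finch: 0.2 × 0.6 × 0.1 × 0.15 × (1−0.15) = 0.00153
warbler: 0.35 × 0.25 × 0.4 × 0.3 × (1−0.1) = 0.00945
Highest score → warbler.

warbler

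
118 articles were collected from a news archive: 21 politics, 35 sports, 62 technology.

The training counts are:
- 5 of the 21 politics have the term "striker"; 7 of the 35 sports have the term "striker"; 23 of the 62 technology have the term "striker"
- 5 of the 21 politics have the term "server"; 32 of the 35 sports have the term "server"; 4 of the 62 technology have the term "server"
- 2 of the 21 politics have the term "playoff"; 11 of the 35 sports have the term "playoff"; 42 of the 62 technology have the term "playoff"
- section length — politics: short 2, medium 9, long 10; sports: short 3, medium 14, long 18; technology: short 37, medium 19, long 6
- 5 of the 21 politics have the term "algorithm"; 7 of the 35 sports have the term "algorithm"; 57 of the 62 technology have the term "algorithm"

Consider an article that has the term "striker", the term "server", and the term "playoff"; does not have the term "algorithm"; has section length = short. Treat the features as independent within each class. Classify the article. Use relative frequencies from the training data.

politics: (21/118) × (5/21) × (5/21) × (2/21) × (2/21) × (16/21) ≈ 0.0000697205
sports: (35/118) × (7/35) × (32/35) × (11/35) × (3/35) × (28/35) ≈ 0.00116887
technology: (62/118) × (23/62) × (4/62) × (42/62) × (37/62) × (5/62) ≈ 0.000409978
Highest score → sports.

sports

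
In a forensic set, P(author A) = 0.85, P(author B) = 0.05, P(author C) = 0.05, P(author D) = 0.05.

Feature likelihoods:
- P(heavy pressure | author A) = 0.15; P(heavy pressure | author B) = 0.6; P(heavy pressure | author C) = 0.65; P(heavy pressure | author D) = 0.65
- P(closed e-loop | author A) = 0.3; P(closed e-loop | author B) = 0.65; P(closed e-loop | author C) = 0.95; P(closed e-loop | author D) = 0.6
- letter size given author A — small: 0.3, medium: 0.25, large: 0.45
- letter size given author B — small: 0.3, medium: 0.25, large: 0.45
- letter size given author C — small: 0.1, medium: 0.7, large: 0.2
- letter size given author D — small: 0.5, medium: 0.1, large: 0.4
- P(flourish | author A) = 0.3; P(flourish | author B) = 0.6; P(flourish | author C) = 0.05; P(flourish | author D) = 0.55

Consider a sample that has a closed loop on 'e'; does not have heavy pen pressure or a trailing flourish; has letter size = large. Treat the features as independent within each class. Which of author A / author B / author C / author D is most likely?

author A: 0.85 × (1−0.15) × 0.3 × 0.45 × (1−0.3) = 0.06827625
author B: 0.05 × (1−0.6) × 0.65 × 0.45 × (1−0.6) = 0.00234
author C: 0.05 × (1−0.65) × 0.95 × 0.2 × (1−0.05) = 0.00315875
author D: 0.05 × (1−0.65) × 0.6 × 0.4 × (1−0.55) = 0.00189
Highest score → author A.

author A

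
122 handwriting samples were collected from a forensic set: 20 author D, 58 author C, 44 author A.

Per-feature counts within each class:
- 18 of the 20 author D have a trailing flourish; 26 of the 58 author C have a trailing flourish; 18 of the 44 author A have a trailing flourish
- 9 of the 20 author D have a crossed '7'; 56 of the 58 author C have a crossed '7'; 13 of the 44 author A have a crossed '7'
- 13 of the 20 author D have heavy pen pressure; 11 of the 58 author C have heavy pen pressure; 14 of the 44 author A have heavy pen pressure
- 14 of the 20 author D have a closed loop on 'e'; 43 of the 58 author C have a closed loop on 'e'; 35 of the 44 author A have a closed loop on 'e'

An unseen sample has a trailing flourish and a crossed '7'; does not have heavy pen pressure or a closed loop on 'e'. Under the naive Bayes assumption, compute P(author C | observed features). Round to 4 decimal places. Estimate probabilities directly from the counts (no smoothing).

author D: (20/122) × (18/20) × (9/20) × (7/20) × (6/20) ≈ 0.00697131
author C: (58/122) × (26/58) × (56/58) × (47/58) × (15/58) ≈ 0.0431228
author A: (44/122) × (18/44) × (13/44) × (30/44) × (9/44) ≈ 0.00607941
P(author C | x) = 0.0431228 / 0.05617352 ≈ 0.7677

0.7677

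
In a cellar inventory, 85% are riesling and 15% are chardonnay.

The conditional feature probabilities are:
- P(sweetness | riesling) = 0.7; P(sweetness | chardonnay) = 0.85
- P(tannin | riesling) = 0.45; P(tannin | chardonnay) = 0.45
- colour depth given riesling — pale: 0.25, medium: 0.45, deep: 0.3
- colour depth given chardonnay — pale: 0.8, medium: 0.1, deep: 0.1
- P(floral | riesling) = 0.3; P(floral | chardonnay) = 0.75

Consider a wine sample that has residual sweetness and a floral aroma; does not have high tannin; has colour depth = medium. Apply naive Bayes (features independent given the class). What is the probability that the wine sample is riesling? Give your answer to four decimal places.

riesling: 0.85 × 0.7 × (1−0.45) × 0.45 × 0.3 = 0.04417875
chardonnay: 0.15 × 0.85 × (1−0.45) × 0.1 × 0.75 = 0.005259375
P(riesling | x) = 0.04417875 / 0.049438125 ≈ 0.8936

0.8936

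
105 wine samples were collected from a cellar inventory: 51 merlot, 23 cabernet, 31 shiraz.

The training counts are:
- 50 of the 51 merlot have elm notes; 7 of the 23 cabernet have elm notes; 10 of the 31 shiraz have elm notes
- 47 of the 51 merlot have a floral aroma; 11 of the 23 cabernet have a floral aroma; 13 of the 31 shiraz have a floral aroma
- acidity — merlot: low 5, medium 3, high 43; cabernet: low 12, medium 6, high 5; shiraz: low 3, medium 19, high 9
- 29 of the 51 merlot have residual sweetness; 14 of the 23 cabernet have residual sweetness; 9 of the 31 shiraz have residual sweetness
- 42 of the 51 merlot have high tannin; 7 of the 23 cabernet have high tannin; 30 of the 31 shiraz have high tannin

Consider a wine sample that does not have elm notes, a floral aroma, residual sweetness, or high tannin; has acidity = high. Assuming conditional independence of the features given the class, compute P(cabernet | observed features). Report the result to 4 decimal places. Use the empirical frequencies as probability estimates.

0.8516

merlot: (51/105) × (1/51) × (4/51) × (43/51) × (22/51) × (9/51) ≈ 0.0000479428
cabernet: (23/105) × (16/23) × (12/23) × (5/23) × (9/23) × (16/23) ≈ 0.00470471
shiraz: (31/105) × (21/31) × (18/31) × (9/31) × (22/31) × (1/31) ≈ 0.000771829
P(cabernet | x) = 0.00470471 / 0.0055244818 ≈ 0.8516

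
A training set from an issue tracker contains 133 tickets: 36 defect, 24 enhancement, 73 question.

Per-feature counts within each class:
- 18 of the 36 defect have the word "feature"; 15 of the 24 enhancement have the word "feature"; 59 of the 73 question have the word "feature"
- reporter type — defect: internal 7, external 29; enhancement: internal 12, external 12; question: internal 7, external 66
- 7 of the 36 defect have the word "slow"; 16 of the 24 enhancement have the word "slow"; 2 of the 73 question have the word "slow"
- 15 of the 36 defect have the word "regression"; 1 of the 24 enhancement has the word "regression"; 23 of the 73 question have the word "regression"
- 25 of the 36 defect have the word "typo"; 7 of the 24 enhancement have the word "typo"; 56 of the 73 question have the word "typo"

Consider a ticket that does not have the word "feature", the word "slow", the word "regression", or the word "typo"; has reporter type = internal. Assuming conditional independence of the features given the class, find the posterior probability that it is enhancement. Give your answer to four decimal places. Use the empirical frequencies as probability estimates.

0.5889

defect: (36/133) × (18/36) × (7/36) × (29/36) × (21/36) × (11/36) ≈ 0.0037785
enhancement: (24/133) × (9/24) × (12/24) × (8/24) × (23/24) × (17/24) ≈ 0.00765586
question: (73/133) × (14/73) × (7/73) × (71/73) × (50/73) × (17/73) ≈ 0.00156589
P(enhancement | x) = 0.00765586 / 0.01300025 ≈ 0.5889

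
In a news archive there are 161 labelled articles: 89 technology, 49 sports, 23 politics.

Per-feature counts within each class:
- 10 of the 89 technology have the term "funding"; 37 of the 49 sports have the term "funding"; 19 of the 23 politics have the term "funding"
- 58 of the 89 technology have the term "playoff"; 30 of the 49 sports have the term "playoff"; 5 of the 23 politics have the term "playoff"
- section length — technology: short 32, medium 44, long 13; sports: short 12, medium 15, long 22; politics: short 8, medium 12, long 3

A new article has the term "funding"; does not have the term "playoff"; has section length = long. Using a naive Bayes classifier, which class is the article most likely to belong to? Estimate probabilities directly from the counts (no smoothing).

technology: (89/161) × (10/89) × (31/89) × (13/89) ≈ 0.00316009
sports: (49/161) × (37/49) × (19/49) × (22/49) ≈ 0.0400092
politics: (23/161) × (19/23) × (18/23) × (3/23) ≈ 0.0120466
Highest score → sports.

sports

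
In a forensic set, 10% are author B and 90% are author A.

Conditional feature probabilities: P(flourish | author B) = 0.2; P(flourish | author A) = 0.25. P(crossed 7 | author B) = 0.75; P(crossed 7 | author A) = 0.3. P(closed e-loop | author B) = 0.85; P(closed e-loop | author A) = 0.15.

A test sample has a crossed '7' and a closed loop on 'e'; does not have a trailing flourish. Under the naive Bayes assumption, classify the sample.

author B

author B: 0.1 × (1−0.2) × 0.75 × 0.85 = 0.051
author A: 0.9 × (1−0.25) × 0.3 × 0.15 = 0.030375
Highest score → author B.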